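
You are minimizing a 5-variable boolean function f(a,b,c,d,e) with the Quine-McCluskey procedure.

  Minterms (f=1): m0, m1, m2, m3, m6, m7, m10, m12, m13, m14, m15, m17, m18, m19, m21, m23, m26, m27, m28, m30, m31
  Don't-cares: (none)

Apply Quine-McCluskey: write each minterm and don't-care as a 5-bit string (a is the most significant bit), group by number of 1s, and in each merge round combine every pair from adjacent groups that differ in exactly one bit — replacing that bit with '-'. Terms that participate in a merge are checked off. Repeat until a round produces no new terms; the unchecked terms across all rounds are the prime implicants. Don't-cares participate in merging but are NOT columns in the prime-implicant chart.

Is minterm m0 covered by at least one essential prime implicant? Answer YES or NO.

YES

[col 0] 00000*, 00001*, 00010*, 00011*, 00110*, 00111*, 01010*, 01100*, 01101*, 01110*, 01111*, 10001*, 10010*, 10011*, 10101*, 10111*, 11010*, 11011*, 11100*, 11110*, 11111*
[col 1] -0001*, -0010*, -0011*, -0111*, -1010*, -1100*, -1110*, -1111*, 0-010*, 0-110*, 0-111*, 00-10*, 00-11*, 000-0*, 000-1*, 0000-*, 0001-*, 0011-*, 01-10*, 011-0*, 011-1*, 0110-*, 0111-*, 1-010*, 1-011*, 1-111*, 10-01*, 10-11*, 100-1*, 1001-*, 101-1*, 11-10*, 11-11*, 1101-*, 111-0*, 1111-*
[col 2] --010, --111, -0-11, -00-1, -001-, -1-10, -11-0, -111-, 0--10, 0-11-, 00-1-, 000--, 011--, 1--11, 1-01-, 10--1, 11-1-
Prime implicants: --010, --111, -0-11, -00-1, -001-, -1-10, -11-0, -111-, 0--10, 0-11-, 00-1-, 000--, 011--, 1--11, 1-01-, 10--1, 11-1-
PI chart (minterm → PIs covering it):
  0 | 000--  (sole → essential)
  1 | -00-1,000--
  2 | --010,-001-,0--10,00-1-,000--
  3 | -0-11,-00-1,-001-,00-1-,000--
  6 | 0--10,0-11-,00-1-
  7 | --111,-0-11,0-11-,00-1-
  10 | --010,-1-10,0--10
  12 | -11-0,011--
  13 | 011--  (sole → essential)
  14 | -1-10,-11-0,-111-,0--10,0-11-,011--
  15 | --111,-111-,0-11-,011--
  17 | -00-1,10--1
  18 | --010,-001-,1-01-
  19 | -0-11,-00-1,-001-,1--11,1-01-,10--1
  21 | 10--1  (sole → essential)
  23 | --111,-0-11,1--11,10--1
  26 | --010,-1-10,1-01-,11-1-
  27 | 1--11,1-01-,11-1-
  28 | -11-0  (sole → essential)
  30 | -1-10,-11-0,-111-,11-1-
  31 | --111,-111-,1--11,11-1-
Essential prime implicants: -11-0, 000--, 011--, 10--1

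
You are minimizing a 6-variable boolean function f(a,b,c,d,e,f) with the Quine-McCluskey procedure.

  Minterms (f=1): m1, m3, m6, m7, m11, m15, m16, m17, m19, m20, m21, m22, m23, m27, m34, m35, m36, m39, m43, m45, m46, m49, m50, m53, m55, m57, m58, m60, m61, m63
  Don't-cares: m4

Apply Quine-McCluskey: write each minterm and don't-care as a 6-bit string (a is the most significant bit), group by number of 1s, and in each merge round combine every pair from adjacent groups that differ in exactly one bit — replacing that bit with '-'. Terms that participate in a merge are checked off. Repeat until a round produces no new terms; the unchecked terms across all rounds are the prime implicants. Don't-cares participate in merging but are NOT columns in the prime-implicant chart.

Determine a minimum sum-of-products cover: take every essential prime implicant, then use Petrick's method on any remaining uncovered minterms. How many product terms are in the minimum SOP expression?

15

Round 0: 000001✓ 000011✓ 000100✓ 000110✓ 000111✓ 001011✓ 001111✓ 010000✓ 010001✓ 010011✓ 010100✓ 010101✓ 010110✓ 010111✓ 011011✓ 100010✓ 100011✓ 100100✓ 100111✓ 101011✓ 101101✓ 101110 110001✓ 110010✓ 110101✓ 110111✓ 111001✓ 111010✓ 111100✓ 111101✓ 111111✓
Round 1: -00011✓ -00100 -00111✓ -01011✓ -10001✓ -10101✓ -10111✓ 0-0001✓ 0-0011✓ 0-0100✓ 0-0110✓ 0-0111✓ 0-1011✓ 00-011✓ 00-111✓ 000-11✓ 0000-1✓ 0001-0✓ 00011-✓ 001-11✓ 01-011✓ 010-00✓ 010-01✓ 010-11✓ 0100-1✓ 01000-✓ 0101-0✓ 0101-1✓ 01010-✓ 01011-✓ 1-0010 1-0111✓ 1-1101 10-011✓ 100-11✓ 10001- 11-001✓ 11-010 11-101✓ 11-111✓ 110-01✓ 1101-1✓ 111-01✓ 1111-1✓ 11110-
Round 2: --0111 -0-011 -00-11 -10-01 -101-1 0--011 0-0-11 0-00-1 0-01-0 0-011- 00--11 010--1 010-0- 0101-- 11--01 11-1-1
PIs = {--0111, -0-011, -00-11, -00100, -10-01, -101-1, 0--011, 0-0-11, 0-00-1, 0-01-0, 0-011-, 00--11, 010--1, 010-0-, 0101--, 1-0010, 1-1101, 10001-, 101110, 11--01, 11-010, 11-1-1, 11110-}
Coverage chart:
  m1: 0-00-1 ←essential
  m3: -0-011,-00-11,0--011,0-0-11,0-00-1,00--11
  m6: 0-01-0,0-011-
  m7: --0111,-00-11,0-0-11,0-011-,00--11
  m11: -0-011,0--011,00--11
  m15: 00--11 ←essential
  m16: 010-0- ←essential
  m17: -10-01,0-00-1,010--1,010-0-
  m19: 0--011,0-0-11,0-00-1,010--1
  m20: 0-01-0,010-0-,0101--
  m21: -10-01,-101-1,010--1,010-0-,0101--
  m22: 0-01-0,0-011-,0101--
  m23: --0111,-101-1,0-0-11,0-011-,010--1,0101--
  m27: 0--011 ←essential
  m34: 1-0010,10001-
  m35: -0-011,-00-11,10001-
  m36: -00100 ←essential
  m39: --0111,-00-11
  m43: -0-011 ←essential
  m45: 1-1101 ←essential
  m46: 101110 ←essential
  m49: -10-01,11--01
  m50: 1-0010,11-010
  m53: -10-01,-101-1,11--01,11-1-1
  m55: --0111,-101-1,11-1-1
  m57: 11--01 ←essential
  m58: 11-010 ←essential
  m60: 11110- ←essential
  m61: 1-1101,11--01,11-1-1,11110-
  m63: 11-1-1 ←essential
Essential: -0-011, -00100, 0--011, 0-00-1, 00--11, 010-0-, 1-1101, 101110, 11--01, 11-010, 11-1-1, 11110-
Petrick residual → --0111, 0-01-0, 1-0010
Min cover (15 terms): c'def + b'd'ef + b'c'de'f' + a'd'ef + a'c'd'f + a'c'df' + a'b'ef + a'bc'e' + ac'd'ef' + acde'f + ab'cdef' + abe'f + abd'ef' + abdf + abcde'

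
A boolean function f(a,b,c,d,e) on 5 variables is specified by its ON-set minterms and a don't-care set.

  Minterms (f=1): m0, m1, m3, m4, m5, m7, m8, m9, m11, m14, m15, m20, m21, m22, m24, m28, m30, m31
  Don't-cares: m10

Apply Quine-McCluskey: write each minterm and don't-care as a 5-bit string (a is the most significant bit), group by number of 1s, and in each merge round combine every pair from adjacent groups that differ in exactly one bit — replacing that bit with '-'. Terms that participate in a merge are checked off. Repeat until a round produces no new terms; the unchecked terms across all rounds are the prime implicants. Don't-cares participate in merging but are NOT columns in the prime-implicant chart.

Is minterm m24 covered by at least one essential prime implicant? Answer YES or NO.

NO

Round 0: 00000✓ 00001✓ 00011✓ 00100✓ 00101✓ 00111✓ 01000✓ 01001✓ 01010✓ 01011✓ 01110✓ 01111✓ 10100✓ 10101✓ 10110✓ 11000✓ 11100✓ 11110✓ 11111✓
Round 1: -0100✓ -0101✓ -1000 -1110✓ -1111✓ 0-000✓ 0-001✓ 0-011✓ 0-111✓ 00-00✓ 00-01✓ 00-11✓ 000-1✓ 0000-✓ 001-1✓ 0010-✓ 01-10✓ 01-11✓ 010-0✓ 010-1✓ 0100-✓ 0101-✓ 0111-✓ 1-100✓ 1-110✓ 101-0✓ 1010-✓ 11-00 111-0✓ 1111-✓
Round 2: -010- -111- 0--11 0-0-1 0-00- 00--1 00-0- 01-1- 010-- 1-1-0
PIs = {-010-, -1000, -111-, 0--11, 0-0-1, 0-00-, 00--1, 00-0-, 01-1-, 010--, 1-1-0, 11-00}
Coverage chart:
  m0: 0-00-,00-0-
  m1: 0-0-1,0-00-,00--1,00-0-
  m3: 0--11,0-0-1,00--1
  m4: -010-,00-0-
  m5: -010-,00--1,00-0-
  m7: 0--11,00--1
  m8: -1000,0-00-,010--
  m9: 0-0-1,0-00-,010--
  m11: 0--11,0-0-1,01-1-,010--
  m14: -111-,01-1-
  m15: -111-,0--11,01-1-
  m20: -010-,1-1-0
  m21: -010- ←essential
  m22: 1-1-0 ←essential
  m24: -1000,11-00
  m28: 1-1-0,11-00
  m30: -111-,1-1-0
  m31: -111- ←essential
Essential: -010-, -111-, 1-1-0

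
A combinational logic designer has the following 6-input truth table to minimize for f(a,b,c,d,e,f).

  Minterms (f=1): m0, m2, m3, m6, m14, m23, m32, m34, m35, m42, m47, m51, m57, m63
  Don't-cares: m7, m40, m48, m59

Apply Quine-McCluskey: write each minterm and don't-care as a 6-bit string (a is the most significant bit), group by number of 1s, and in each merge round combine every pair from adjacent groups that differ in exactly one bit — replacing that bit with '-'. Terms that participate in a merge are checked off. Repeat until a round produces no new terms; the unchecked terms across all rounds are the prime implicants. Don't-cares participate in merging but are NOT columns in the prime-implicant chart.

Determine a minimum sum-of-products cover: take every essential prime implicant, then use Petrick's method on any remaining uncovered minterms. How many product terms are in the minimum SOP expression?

8

Round 0: 000000✓ 000010✓ 000011✓ 000110✓ 000111✓ 001110✓ 010111✓ 100000✓ 100010✓ 100011✓ 101000✓ 101010✓ 101111✓ 110000✓ 110011✓ 111001✓ 111011✓ 111111✓
Round 1: -00000✓ -00010✓ -00011✓ 0-0111 00-110 000-10✓ 000-11✓ 0000-0✓ 00001-✓ 00011-✓ 1-0000 1-0011 1-1111 10-000✓ 10-010✓ 1000-0✓ 10001-✓ 1010-0✓ 11-011 111-11 1110-1
Round 2: -000-0 -0001- 000-1- 10-0-0
PIs = {-000-0, -0001-, 0-0111, 00-110, 000-1-, 1-0000, 1-0011, 1-1111, 10-0-0, 11-011, 111-11, 1110-1}
Coverage chart:
  m0: -000-0 ←essential
  m2: -000-0,-0001-,000-1-
  m3: -0001-,000-1-
  m6: 00-110,000-1-
  m14: 00-110 ←essential
  m23: 0-0111 ←essential
  m32: -000-0,1-0000,10-0-0
  m34: -000-0,-0001-,10-0-0
  m35: -0001-,1-0011
  m42: 10-0-0 ←essential
  m47: 1-1111 ←essential
  m51: 1-0011,11-011
  m57: 1110-1 ←essential
  m63: 1-1111,111-11
Essential: -000-0, 0-0111, 00-110, 1-1111, 10-0-0, 1110-1
Petrick residual → -0001-, 1-0011
Min cover (8 terms): b'c'd'f' + b'c'd'e + a'c'def + a'b'def' + ac'd'ef + acdef + ab'd'f' + abcd'f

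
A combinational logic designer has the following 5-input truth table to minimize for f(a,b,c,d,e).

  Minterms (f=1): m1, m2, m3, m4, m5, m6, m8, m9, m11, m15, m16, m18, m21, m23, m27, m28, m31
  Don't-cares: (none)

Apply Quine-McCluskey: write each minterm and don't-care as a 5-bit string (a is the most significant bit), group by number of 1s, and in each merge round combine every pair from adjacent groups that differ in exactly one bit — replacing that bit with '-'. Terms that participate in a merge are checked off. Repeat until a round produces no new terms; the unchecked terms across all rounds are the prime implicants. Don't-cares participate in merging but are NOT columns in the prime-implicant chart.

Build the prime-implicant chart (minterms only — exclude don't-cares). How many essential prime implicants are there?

size-2^0 implicants → 00001(✓)  00010(✓)  00011(✓)  00100(✓)  00101(✓)  00110(✓)  01000(✓)  01001(✓)  01011(✓)  01111(✓)  10000(✓)  10010(✓)  10101(✓)  10111(✓)  11011(✓)  11100  11111(✓)
size-2^1 implicants → -0010  -0101  -1011(✓)  -1111(✓)  0-001(✓)  0-011(✓)  00-01  00-10  000-1(✓)  0001-  001-0  0010-  01-11(✓)  010-1(✓)  0100-  1-111  100-0  101-1  11-11(✓)
size-2^2 implicants → -1-11  0-0-1
Unchecked terms (primes): -0010, -0101, -1-11, 0-0-1, 00-01, 00-10, 0001-, 001-0, 0010-, 0100-, 1-111, 100-0, 101-1, 11100
Minterm coverage:
  m1 ⊆ 0-0-1,00-01
  m2 ⊆ -0010,00-10,0001-
  m3 ⊆ 0-0-1,0001-
  m4 ⊆ 001-0,0010-
  m5 ⊆ -0101,00-01,0010-
  m6 ⊆ 00-10,001-0
  m8 ⊆ 0100- [E]
  m9 ⊆ 0-0-1,0100-
  m11 ⊆ -1-11,0-0-1
  m15 ⊆ -1-11 [E]
  m16 ⊆ 100-0 [E]
  m18 ⊆ -0010,100-0
  m21 ⊆ -0101,101-1
  m23 ⊆ 1-111,101-1
  m27 ⊆ -1-11 [E]
  m28 ⊆ 11100 [E]
  m31 ⊆ -1-11,1-111
E = {-1-11, 0100-, 100-0, 11100}

4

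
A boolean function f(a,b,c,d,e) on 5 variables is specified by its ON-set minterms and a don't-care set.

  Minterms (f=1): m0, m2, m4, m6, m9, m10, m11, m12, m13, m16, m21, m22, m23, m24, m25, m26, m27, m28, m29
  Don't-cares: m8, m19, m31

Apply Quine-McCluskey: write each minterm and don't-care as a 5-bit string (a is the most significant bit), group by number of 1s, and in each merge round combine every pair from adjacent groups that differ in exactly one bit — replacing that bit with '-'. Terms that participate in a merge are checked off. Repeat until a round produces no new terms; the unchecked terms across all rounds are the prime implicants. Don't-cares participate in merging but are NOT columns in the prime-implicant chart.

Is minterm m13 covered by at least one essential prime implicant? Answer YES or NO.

YES

Round 0: 00000✓ 00010✓ 00100✓ 00110✓ 01000✓ 01001✓ 01010✓ 01011✓ 01100✓ 01101✓ 10000✓ 10011✓ 10101✓ 10110✓ 10111✓ 11000✓ 11001✓ 11010✓ 11011✓ 11100✓ 11101✓ 11111✓
Round 1: -0000✓ -0110 -1000✓ -1001✓ -1010✓ -1011✓ -1100✓ -1101✓ 0-000✓ 0-010✓ 0-100✓ 00-00✓ 00-10✓ 000-0✓ 001-0✓ 01-00✓ 01-01✓ 010-0✓ 010-1✓ 0100-✓ 0101-✓ 0110-✓ 1-000✓ 1-011✓ 1-101✓ 1-111✓ 10-11✓ 101-1✓ 1011- 11-00✓ 11-01✓ 11-11✓ 110-0✓ 110-1✓ 1100-✓ 1101-✓ 111-1✓ 1110-✓
Round 2: --000 -1-00✓ -1-01✓ -10-0✓ -10-1✓ -100-✓ -101-✓ -110-✓ 0--00 0-0-0 00--0 01-0-✓ 010--✓ 1--11 1-1-1 11--1 11-0-✓ 110--✓
Round 3: -1-0- -10--
PIs = {--000, -0110, -1-0-, -10--, 0--00, 0-0-0, 00--0, 1--11, 1-1-1, 1011-, 11--1}
Coverage chart:
  m0: --000,0--00,0-0-0,00--0
  m2: 0-0-0,00--0
  m4: 0--00,00--0
  m6: -0110,00--0
  m9: -1-0-,-10--
  m10: -10--,0-0-0
  m11: -10-- ←essential
  m12: -1-0-,0--00
  m13: -1-0- ←essential
  m16: --000 ←essential
  m21: 1-1-1 ←essential
  m22: -0110,1011-
  m23: 1--11,1-1-1,1011-
  m24: --000,-1-0-,-10--
  m25: -1-0-,-10--,11--1
  m26: -10-- ←essential
  m27: -10--,1--11,11--1
  m28: -1-0- ←essential
  m29: -1-0-,1-1-1,11--1
Essential: --000, -1-0-, -10--, 1-1-1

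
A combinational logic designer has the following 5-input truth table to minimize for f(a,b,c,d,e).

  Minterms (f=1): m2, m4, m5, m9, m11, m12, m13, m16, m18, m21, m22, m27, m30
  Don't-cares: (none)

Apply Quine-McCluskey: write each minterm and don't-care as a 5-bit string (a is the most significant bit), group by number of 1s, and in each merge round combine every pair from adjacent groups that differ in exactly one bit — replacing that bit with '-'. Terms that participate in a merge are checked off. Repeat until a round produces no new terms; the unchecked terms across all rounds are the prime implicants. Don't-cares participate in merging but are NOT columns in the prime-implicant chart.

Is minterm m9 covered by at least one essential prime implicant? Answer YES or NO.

size-2^0 implicants → 00010(✓)  00100(✓)  00101(✓)  01001(✓)  01011(✓)  01100(✓)  01101(✓)  10000(✓)  10010(✓)  10101(✓)  10110(✓)  11011(✓)  11110(✓)
size-2^1 implicants → -0010  -0101  -1011  0-100(✓)  0-101(✓)  0010-(✓)  01-01  010-1  0110-(✓)  1-110  10-10  100-0
size-2^2 implicants → 0-10-
Unchecked terms (primes): -0010, -0101, -1011, 0-10-, 01-01, 010-1, 1-110, 10-10, 100-0
Minterm coverage:
  m2 ⊆ -0010 [E]
  m4 ⊆ 0-10- [E]
  m5 ⊆ -0101,0-10-
  m9 ⊆ 01-01,010-1
  m11 ⊆ -1011,010-1
  m12 ⊆ 0-10- [E]
  m13 ⊆ 0-10-,01-01
  m16 ⊆ 100-0 [E]
  m18 ⊆ -0010,10-10,100-0
  m21 ⊆ -0101 [E]
  m22 ⊆ 1-110,10-10
  m27 ⊆ -1011 [E]
  m30 ⊆ 1-110 [E]
E = {-0010, -0101, -1011, 0-10-, 1-110, 100-0}

NO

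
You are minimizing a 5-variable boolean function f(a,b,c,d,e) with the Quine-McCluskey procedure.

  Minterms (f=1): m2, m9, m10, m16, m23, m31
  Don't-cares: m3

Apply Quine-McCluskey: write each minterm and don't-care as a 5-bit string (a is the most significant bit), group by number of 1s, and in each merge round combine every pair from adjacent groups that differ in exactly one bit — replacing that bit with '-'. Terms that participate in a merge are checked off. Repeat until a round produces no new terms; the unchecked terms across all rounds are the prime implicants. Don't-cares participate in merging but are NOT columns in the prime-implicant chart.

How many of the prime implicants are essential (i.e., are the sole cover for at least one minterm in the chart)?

[col 0] 00010*, 00011*, 01001, 01010*, 10000, 10111*, 11111*
[col 1] 0-010, 0001-, 1-111
Prime implicants: 0-010, 0001-, 01001, 1-111, 10000
PI chart (minterm → PIs covering it):
  2 | 0-010,0001-
  9 | 01001  (sole → essential)
  10 | 0-010  (sole → essential)
  16 | 10000  (sole → essential)
  23 | 1-111  (sole → essential)
  31 | 1-111  (sole → essential)
Essential prime implicants: 0-010, 01001, 1-111, 10000

4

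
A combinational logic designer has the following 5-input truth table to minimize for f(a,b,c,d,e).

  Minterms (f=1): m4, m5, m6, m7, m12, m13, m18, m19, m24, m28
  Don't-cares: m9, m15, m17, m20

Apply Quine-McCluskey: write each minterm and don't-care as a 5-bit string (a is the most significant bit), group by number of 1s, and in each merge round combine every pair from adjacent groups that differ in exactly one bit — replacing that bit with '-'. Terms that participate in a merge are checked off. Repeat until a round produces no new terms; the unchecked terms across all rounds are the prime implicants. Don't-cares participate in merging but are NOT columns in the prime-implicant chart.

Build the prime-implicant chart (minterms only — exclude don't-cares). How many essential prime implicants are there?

size-2^0 implicants → 00100(✓)  00101(✓)  00110(✓)  00111(✓)  01001(✓)  01100(✓)  01101(✓)  01111(✓)  10001(✓)  10010(✓)  10011(✓)  10100(✓)  11000(✓)  11100(✓)
size-2^1 implicants → -0100(✓)  -1100(✓)  0-100(✓)  0-101(✓)  0-111(✓)  001-0(✓)  001-1(✓)  0010-(✓)  0011-(✓)  01-01  011-1(✓)  0110-(✓)  1-100(✓)  100-1  1001-  11-00
size-2^2 implicants → --100  0-1-1  0-10-  001--
Unchecked terms (primes): --100, 0-1-1, 0-10-, 001--, 01-01, 100-1, 1001-, 11-00
Minterm coverage:
  m4 ⊆ --100,0-10-,001--
  m5 ⊆ 0-1-1,0-10-,001--
  m6 ⊆ 001-- [E]
  m7 ⊆ 0-1-1,001--
  m12 ⊆ --100,0-10-
  m13 ⊆ 0-1-1,0-10-,01-01
  m18 ⊆ 1001- [E]
  m19 ⊆ 100-1,1001-
  m24 ⊆ 11-00 [E]
  m28 ⊆ --100,11-00
E = {001--, 1001-, 11-00}

3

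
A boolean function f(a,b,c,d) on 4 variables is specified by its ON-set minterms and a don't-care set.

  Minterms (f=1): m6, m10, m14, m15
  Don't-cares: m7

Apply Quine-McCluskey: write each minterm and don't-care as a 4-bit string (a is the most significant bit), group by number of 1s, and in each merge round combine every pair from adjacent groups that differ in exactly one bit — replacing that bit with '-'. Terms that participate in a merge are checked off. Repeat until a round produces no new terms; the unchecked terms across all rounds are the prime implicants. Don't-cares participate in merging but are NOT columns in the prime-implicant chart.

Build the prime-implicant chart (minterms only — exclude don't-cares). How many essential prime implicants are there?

2

Round 0: 0110✓ 0111✓ 1010✓ 1110✓ 1111✓
Round 1: -110✓ -111✓ 011-✓ 1-10 111-✓
Round 2: -11-
PIs = {-11-, 1-10}
Coverage chart:
  m6: -11- ←essential
  m10: 1-10 ←essential
  m14: -11-,1-10
  m15: -11- ←essential
Essential: -11-, 1-10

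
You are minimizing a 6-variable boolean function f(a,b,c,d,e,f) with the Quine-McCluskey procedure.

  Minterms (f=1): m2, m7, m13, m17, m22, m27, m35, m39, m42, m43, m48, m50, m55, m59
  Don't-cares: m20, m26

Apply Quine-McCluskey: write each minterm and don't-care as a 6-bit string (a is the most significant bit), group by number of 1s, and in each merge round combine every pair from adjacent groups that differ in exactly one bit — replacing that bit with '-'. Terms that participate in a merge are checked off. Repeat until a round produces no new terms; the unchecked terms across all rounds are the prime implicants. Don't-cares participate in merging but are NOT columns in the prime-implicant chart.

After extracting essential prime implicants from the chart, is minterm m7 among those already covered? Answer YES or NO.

[col 0] 000010, 000111*, 001101, 010001, 010100*, 010110*, 011010*, 011011*, 100011*, 100111*, 101010*, 101011*, 110000*, 110010*, 110111*, 111011*
[col 1] -00111, -11011, 0101-0, 01101-, 1-0111, 1-1011, 10-011, 100-11, 10101-, 1100-0
Prime implicants: -00111, -11011, 000010, 001101, 010001, 0101-0, 01101-, 1-0111, 1-1011, 10-011, 100-11, 10101-, 1100-0
PI chart (minterm → PIs covering it):
  2 | 000010  (sole → essential)
  7 | -00111  (sole → essential)
  13 | 001101  (sole → essential)
  17 | 010001  (sole → essential)
  22 | 0101-0  (sole → essential)
  27 | -11011,01101-
  35 | 10-011,100-11
  39 | -00111,1-0111,100-11
  42 | 10101-  (sole → essential)
  43 | 1-1011,10-011,10101-
  48 | 1100-0  (sole → essential)
  50 | 1100-0  (sole → essential)
  55 | 1-0111  (sole → essential)
  59 | -11011,1-1011
Essential prime implicants: -00111, 000010, 001101, 010001, 0101-0, 1-0111, 10101-, 1100-0

YES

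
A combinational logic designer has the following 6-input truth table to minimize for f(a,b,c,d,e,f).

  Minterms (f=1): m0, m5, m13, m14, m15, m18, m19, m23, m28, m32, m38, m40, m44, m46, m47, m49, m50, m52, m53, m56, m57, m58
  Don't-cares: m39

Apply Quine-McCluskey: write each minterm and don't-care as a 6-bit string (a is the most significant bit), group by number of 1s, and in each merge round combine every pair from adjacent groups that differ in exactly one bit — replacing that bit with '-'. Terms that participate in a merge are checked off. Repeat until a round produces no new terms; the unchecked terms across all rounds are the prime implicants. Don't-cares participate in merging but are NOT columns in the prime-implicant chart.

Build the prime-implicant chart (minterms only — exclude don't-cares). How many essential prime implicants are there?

[col 0] 000000*, 000101*, 001101*, 001110*, 001111*, 010010*, 010011*, 010111*, 011100, 100000*, 100110*, 100111*, 101000*, 101100*, 101110*, 101111*, 110001*, 110010*, 110100*, 110101*, 111000*, 111001*, 111010*
[col 1] -00000, -01110*, -01111*, -10010, 00-101, 0011-1, 00111-*, 010-11, 01001-, 1-1000, 10-000, 10-110*, 10-111*, 10011-*, 101-00, 1011-0, 10111-*, 11-001, 11-010, 110-01, 11010-, 1110-0, 11100-
[col 2] -0111-, 10-11-
Prime implicants: -00000, -0111-, -10010, 00-101, 0011-1, 010-11, 01001-, 011100, 1-1000, 10-000, 10-11-, 101-00, 1011-0, 11-001, 11-010, 110-01, 11010-, 1110-0, 11100-
PI chart (minterm → PIs covering it):
  0 | -00000  (sole → essential)
  5 | 00-101  (sole → essential)
  13 | 00-101,0011-1
  14 | -0111-  (sole → essential)
  15 | -0111-,0011-1
  18 | -10010,01001-
  19 | 010-11,01001-
  23 | 010-11  (sole → essential)
  28 | 011100  (sole → essential)
  32 | -00000,10-000
  38 | 10-11-  (sole → essential)
  40 | 1-1000,10-000,101-00
  44 | 101-00,1011-0
  46 | -0111-,10-11-,1011-0
  47 | -0111-,10-11-
  49 | 11-001,110-01
  50 | -10010,11-010
  52 | 11010-  (sole → essential)
  53 | 110-01,11010-
  56 | 1-1000,1110-0,11100-
  57 | 11-001,11100-
  58 | 11-010,1110-0
Essential prime implicants: -00000, -0111-, 00-101, 010-11, 011100, 10-11-, 11010-

7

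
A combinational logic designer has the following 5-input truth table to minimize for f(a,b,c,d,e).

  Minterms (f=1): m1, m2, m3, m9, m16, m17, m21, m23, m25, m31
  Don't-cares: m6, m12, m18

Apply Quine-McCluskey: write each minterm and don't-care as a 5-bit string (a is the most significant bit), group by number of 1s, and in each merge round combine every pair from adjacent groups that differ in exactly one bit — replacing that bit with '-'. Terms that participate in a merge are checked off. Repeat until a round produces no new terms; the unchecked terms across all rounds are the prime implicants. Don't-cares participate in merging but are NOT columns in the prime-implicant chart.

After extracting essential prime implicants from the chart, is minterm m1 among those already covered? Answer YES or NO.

[col 0] 00001*, 00010*, 00011*, 00110*, 01001*, 01100, 10000*, 10001*, 10010*, 10101*, 10111*, 11001*, 11111*
[col 1] -0001*, -0010, -1001*, 0-001*, 00-10, 000-1, 0001-, 1-001*, 1-111, 10-01, 100-0, 1000-, 101-1
[col 2] --001
Prime implicants: --001, -0010, 00-10, 000-1, 0001-, 01100, 1-111, 10-01, 100-0, 1000-, 101-1
PI chart (minterm → PIs covering it):
  1 | --001,000-1
  2 | -0010,00-10,0001-
  3 | 000-1,0001-
  9 | --001  (sole → essential)
  16 | 100-0,1000-
  17 | --001,10-01,1000-
  21 | 10-01,101-1
  23 | 1-111,101-1
  25 | --001  (sole → essential)
  31 | 1-111  (sole → essential)
Essential prime implicants: --001, 1-111

YES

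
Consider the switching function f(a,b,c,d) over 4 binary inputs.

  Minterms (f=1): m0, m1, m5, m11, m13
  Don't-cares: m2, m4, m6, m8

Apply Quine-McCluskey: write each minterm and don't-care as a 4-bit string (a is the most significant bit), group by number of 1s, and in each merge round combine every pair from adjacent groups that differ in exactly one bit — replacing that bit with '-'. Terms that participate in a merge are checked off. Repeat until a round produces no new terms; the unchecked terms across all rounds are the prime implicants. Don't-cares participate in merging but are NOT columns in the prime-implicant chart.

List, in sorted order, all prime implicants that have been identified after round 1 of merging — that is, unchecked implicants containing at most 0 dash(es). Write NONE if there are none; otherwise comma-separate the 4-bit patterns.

[col 0] 0000*, 0001*, 0010*, 0100*, 0101*, 0110*, 1000*, 1011, 1101*
[col 1] -000, -101, 0-00*, 0-01*, 0-10*, 00-0*, 000-*, 01-0*, 010-*
[col 2] 0--0, 0-0-
Prime implicants: -000, -101, 0--0, 0-0-, 1011

1011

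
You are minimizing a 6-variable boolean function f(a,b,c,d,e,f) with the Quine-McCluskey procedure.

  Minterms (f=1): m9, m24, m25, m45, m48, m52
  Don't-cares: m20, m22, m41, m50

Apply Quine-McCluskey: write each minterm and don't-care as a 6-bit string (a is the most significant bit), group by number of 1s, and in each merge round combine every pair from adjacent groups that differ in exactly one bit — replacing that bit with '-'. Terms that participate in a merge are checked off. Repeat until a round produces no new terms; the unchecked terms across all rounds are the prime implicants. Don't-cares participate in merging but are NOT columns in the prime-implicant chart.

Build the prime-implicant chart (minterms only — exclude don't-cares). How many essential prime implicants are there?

2

[col 0] 001001*, 010100*, 010110*, 011000*, 011001*, 101001*, 101101*, 110000*, 110010*, 110100*
[col 1] -01001, -10100, 0-1001, 0101-0, 01100-, 101-01, 110-00, 1100-0
Prime implicants: -01001, -10100, 0-1001, 0101-0, 01100-, 101-01, 110-00, 1100-0
PI chart (minterm → PIs covering it):
  9 | -01001,0-1001
  24 | 01100-  (sole → essential)
  25 | 0-1001,01100-
  45 | 101-01  (sole → essential)
  48 | 110-00,1100-0
  52 | -10100,110-00
Essential prime implicants: 01100-, 101-01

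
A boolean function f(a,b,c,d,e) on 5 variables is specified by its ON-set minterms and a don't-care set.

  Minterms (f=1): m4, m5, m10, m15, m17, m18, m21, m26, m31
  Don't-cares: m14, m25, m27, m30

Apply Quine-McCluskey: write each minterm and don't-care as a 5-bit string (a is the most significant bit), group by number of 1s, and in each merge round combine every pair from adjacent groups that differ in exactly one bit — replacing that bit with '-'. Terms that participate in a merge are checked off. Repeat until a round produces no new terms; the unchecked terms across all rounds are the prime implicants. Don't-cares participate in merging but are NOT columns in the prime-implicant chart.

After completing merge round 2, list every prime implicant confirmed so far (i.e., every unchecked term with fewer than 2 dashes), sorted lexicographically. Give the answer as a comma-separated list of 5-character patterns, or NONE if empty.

size-2^0 implicants → 00100(✓)  00101(✓)  01010(✓)  01110(✓)  01111(✓)  10001(✓)  10010(✓)  10101(✓)  11001(✓)  11010(✓)  11011(✓)  11110(✓)  11111(✓)
size-2^1 implicants → -0101  -1010(✓)  -1110(✓)  -1111(✓)  0010-  01-10(✓)  0111-(✓)  1-001  1-010  10-01  11-10(✓)  11-11(✓)  110-1  1101-(✓)  1111-(✓)
size-2^2 implicants → -1-10  -111-  11-1-
Unchecked terms (primes): -0101, -1-10, -111-, 0010-, 1-001, 1-010, 10-01, 11-1-, 110-1

-0101, 0010-, 1-001, 1-010, 10-01, 110-1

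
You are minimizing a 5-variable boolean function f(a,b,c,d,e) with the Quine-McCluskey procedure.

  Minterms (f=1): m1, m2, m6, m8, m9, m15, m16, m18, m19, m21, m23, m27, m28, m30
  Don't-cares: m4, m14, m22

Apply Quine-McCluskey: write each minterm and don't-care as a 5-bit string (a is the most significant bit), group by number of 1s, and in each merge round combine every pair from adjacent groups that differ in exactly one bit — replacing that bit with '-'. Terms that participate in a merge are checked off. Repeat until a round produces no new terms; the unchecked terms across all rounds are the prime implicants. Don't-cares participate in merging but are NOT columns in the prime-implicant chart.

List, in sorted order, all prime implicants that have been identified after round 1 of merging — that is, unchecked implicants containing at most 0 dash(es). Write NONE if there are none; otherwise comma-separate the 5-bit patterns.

size-2^0 implicants → 00001(✓)  00010(✓)  00100(✓)  00110(✓)  01000(✓)  01001(✓)  01110(✓)  01111(✓)  10000(✓)  10010(✓)  10011(✓)  10101(✓)  10110(✓)  10111(✓)  11011(✓)  11100(✓)  11110(✓)
size-2^1 implicants → -0010(✓)  -0110(✓)  -1110(✓)  0-001  0-110(✓)  00-10(✓)  001-0  0100-  0111-  1-011  1-110(✓)  10-10(✓)  10-11(✓)  100-0  1001-(✓)  101-1  1011-(✓)  111-0
size-2^2 implicants → --110  -0-10  10-1-
Unchecked terms (primes): --110, -0-10, 0-001, 001-0, 0100-, 0111-, 1-011, 10-1-, 100-0, 101-1, 111-0

NONE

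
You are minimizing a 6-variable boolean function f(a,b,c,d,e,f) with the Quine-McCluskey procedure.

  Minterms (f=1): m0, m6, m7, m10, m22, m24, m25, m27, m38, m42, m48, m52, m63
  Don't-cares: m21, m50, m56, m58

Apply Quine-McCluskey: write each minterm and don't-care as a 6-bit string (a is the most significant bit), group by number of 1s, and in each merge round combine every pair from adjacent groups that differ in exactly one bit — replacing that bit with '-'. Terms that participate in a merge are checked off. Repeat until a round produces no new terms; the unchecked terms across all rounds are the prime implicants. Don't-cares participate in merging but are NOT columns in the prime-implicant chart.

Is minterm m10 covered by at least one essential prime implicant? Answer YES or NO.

YES

size-2^0 implicants → 000000  000110(✓)  000111(✓)  001010(✓)  010101  010110(✓)  011000(✓)  011001(✓)  011011(✓)  100110(✓)  101010(✓)  110000(✓)  110010(✓)  110100(✓)  111000(✓)  111010(✓)  111111
size-2^1 implicants → -00110  -01010  -11000  0-0110  00011-  0110-1  01100-  1-1010  11-000(✓)  11-010(✓)  110-00  1100-0(✓)  1110-0(✓)
size-2^2 implicants → 11-0-0
Unchecked terms (primes): -00110, -01010, -11000, 0-0110, 000000, 00011-, 010101, 0110-1, 01100-, 1-1010, 11-0-0, 110-00, 111111
Minterm coverage:
  m0 ⊆ 000000 [E]
  m6 ⊆ -00110,0-0110,00011-
  m7 ⊆ 00011- [E]
  m10 ⊆ -01010 [E]
  m22 ⊆ 0-0110 [E]
  m24 ⊆ -11000,01100-
  m25 ⊆ 0110-1,01100-
  m27 ⊆ 0110-1 [E]
  m38 ⊆ -00110 [E]
  m42 ⊆ -01010,1-1010
  m48 ⊆ 11-0-0,110-00
  m52 ⊆ 110-00 [E]
  m63 ⊆ 111111 [E]
E = {-00110, -01010, 0-0110, 000000, 00011-, 0110-1, 110-00, 111111}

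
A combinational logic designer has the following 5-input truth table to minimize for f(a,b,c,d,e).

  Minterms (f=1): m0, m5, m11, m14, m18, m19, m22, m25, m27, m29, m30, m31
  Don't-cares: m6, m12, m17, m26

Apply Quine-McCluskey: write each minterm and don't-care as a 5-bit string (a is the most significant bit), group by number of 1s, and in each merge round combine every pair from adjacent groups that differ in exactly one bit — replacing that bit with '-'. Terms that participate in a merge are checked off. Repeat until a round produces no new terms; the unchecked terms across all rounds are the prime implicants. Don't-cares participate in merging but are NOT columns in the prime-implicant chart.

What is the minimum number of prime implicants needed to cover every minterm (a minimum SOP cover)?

Round 0: 00000 00101 00110✓ 01011✓ 01100✓ 01110✓ 10001✓ 10010✓ 10011✓ 10110✓ 11001✓ 11010✓ 11011✓ 11101✓ 11110✓ 11111✓
Round 1: -0110✓ -1011 -1110✓ 0-110✓ 011-0 1-001✓ 1-010✓ 1-011✓ 1-110✓ 10-10✓ 100-1✓ 1001-✓ 11-01✓ 11-10✓ 11-11✓ 110-1✓ 1101-✓ 111-1✓ 1111-✓
Round 2: --110 1--10 1-0-1 1-01- 11--1 11-1-
PIs = {--110, -1011, 00000, 00101, 011-0, 1--10, 1-0-1, 1-01-, 11--1, 11-1-}
Coverage chart:
  m0: 00000 ←essential
  m5: 00101 ←essential
  m11: -1011 ←essential
  m14: --110,011-0
  m18: 1--10,1-01-
  m19: 1-0-1,1-01-
  m22: --110,1--10
  m25: 1-0-1,11--1
  m27: -1011,1-0-1,1-01-,11--1,11-1-
  m29: 11--1 ←essential
  m30: --110,1--10,11-1-
  m31: 11--1,11-1-
Essential: -1011, 00000, 00101, 11--1
Petrick residual → --110, 1-01-
Min cover (6 terms): cde' + bc'de + a'b'c'd'e' + a'b'cd'e + ac'd + abe

6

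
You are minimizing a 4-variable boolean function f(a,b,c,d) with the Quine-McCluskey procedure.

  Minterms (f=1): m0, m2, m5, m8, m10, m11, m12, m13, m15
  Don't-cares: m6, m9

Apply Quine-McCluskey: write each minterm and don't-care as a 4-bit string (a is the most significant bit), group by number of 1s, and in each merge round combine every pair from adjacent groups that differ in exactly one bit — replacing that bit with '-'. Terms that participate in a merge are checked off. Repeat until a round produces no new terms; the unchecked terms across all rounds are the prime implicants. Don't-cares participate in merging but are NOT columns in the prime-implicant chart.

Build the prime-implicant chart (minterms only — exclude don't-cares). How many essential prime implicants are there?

size-2^0 implicants → 0000(✓)  0010(✓)  0101(✓)  0110(✓)  1000(✓)  1001(✓)  1010(✓)  1011(✓)  1100(✓)  1101(✓)  1111(✓)
size-2^1 implicants → -000(✓)  -010(✓)  -101  0-10  00-0(✓)  1-00(✓)  1-01(✓)  1-11(✓)  10-0(✓)  10-1(✓)  100-(✓)  101-(✓)  11-1(✓)  110-(✓)
size-2^2 implicants → -0-0  1--1  1-0-  10--
Unchecked terms (primes): -0-0, -101, 0-10, 1--1, 1-0-, 10--
Minterm coverage:
  m0 ⊆ -0-0 [E]
  m2 ⊆ -0-0,0-10
  m5 ⊆ -101 [E]
  m8 ⊆ -0-0,1-0-,10--
  m10 ⊆ -0-0,10--
  m11 ⊆ 1--1,10--
  m12 ⊆ 1-0- [E]
  m13 ⊆ -101,1--1,1-0-
  m15 ⊆ 1--1 [E]
E = {-0-0, -101, 1--1, 1-0-}

4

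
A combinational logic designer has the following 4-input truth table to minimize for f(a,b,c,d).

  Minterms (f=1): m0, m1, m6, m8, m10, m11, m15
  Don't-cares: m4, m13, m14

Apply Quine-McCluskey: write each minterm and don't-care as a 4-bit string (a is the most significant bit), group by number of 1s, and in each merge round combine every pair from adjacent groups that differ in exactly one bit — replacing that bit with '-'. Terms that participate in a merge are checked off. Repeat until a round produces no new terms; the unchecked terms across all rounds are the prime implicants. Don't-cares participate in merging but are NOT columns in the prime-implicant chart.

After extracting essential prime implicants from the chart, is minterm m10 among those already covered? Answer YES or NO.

size-2^0 implicants → 0000(✓)  0001(✓)  0100(✓)  0110(✓)  1000(✓)  1010(✓)  1011(✓)  1101(✓)  1110(✓)  1111(✓)
size-2^1 implicants → -000  -110  0-00  000-  01-0  1-10(✓)  1-11(✓)  10-0  101-(✓)  11-1  111-(✓)
size-2^2 implicants → 1-1-
Unchecked terms (primes): -000, -110, 0-00, 000-, 01-0, 1-1-, 10-0, 11-1
Minterm coverage:
  m0 ⊆ -000,0-00,000-
  m1 ⊆ 000- [E]
  m6 ⊆ -110,01-0
  m8 ⊆ -000,10-0
  m10 ⊆ 1-1-,10-0
  m11 ⊆ 1-1- [E]
  m15 ⊆ 1-1-,11-1
E = {000-, 1-1-}

YES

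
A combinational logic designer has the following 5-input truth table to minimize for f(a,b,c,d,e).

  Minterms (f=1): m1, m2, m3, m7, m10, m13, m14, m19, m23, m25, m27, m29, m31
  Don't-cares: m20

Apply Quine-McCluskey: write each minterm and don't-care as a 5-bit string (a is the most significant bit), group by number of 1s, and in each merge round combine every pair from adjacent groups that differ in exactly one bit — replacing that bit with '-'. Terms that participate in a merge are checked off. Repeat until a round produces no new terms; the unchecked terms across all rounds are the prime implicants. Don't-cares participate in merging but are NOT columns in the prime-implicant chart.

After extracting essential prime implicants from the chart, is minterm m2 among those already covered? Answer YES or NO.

[col 0] 00001*, 00010*, 00011*, 00111*, 01010*, 01101*, 01110*, 10011*, 10100, 10111*, 11001*, 11011*, 11101*, 11111*
[col 1] -0011*, -0111*, -1101, 0-010, 00-11*, 000-1, 0001-, 01-10, 1-011*, 1-111*, 10-11*, 11-01*, 11-11*, 110-1*, 111-1*
[col 2] -0-11, 1--11, 11--1
Prime implicants: -0-11, -1101, 0-010, 000-1, 0001-, 01-10, 1--11, 10100, 11--1
PI chart (minterm → PIs covering it):
  1 | 000-1  (sole → essential)
  2 | 0-010,0001-
  3 | -0-11,000-1,0001-
  7 | -0-11  (sole → essential)
  10 | 0-010,01-10
  13 | -1101  (sole → essential)
  14 | 01-10  (sole → essential)
  19 | -0-11,1--11
  23 | -0-11,1--11
  25 | 11--1  (sole → essential)
  27 | 1--11,11--1
  29 | -1101,11--1
  31 | 1--11,11--1
Essential prime implicants: -0-11, -1101, 000-1, 01-10, 11--1

NO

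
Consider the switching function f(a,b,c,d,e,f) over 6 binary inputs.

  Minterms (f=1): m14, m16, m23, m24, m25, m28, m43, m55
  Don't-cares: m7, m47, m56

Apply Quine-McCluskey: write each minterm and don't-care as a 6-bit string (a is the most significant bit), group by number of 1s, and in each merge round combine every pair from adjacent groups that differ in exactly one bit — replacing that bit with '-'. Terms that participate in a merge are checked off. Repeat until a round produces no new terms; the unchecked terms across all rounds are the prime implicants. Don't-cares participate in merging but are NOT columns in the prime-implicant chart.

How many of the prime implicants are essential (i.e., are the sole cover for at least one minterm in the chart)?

6

Round 0: 000111✓ 001110 010000✓ 010111✓ 011000✓ 011001✓ 011100✓ 101011✓ 101111✓ 110111✓ 111000✓
Round 1: -10111 -11000 0-0111 01-000 011-00 01100- 101-11
PIs = {-10111, -11000, 0-0111, 001110, 01-000, 011-00, 01100-, 101-11}
Coverage chart:
  m14: 001110 ←essential
  m16: 01-000 ←essential
  m23: -10111,0-0111
  m24: -11000,01-000,011-00,01100-
  m25: 01100- ←essential
  m28: 011-00 ←essential
  m43: 101-11 ←essential
  m55: -10111 ←essential
Essential: -10111, 001110, 01-000, 011-00, 01100-, 101-11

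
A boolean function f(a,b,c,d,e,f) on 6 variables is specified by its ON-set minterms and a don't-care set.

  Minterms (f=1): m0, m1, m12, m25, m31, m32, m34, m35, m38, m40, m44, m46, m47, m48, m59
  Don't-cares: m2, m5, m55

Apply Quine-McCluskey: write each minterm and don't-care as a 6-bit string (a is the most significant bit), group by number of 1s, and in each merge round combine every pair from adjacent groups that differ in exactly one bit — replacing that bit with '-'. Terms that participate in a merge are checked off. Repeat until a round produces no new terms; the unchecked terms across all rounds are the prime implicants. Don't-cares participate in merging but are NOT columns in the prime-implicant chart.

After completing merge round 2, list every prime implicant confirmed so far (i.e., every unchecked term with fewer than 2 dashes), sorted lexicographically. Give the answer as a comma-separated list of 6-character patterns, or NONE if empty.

[col 0] 000000*, 000001*, 000010*, 000101*, 001100*, 011001, 011111, 100000*, 100010*, 100011*, 100110*, 101000*, 101100*, 101110*, 101111*, 110000*, 110111, 111011
[col 1] -00000*, -00010*, -01100, 000-01, 0000-0*, 00000-, 1-0000, 10-000, 10-110, 100-10, 1000-0*, 10001-, 101-00, 1011-0, 10111-
[col 2] -000-0
Prime implicants: -000-0, -01100, 000-01, 00000-, 011001, 011111, 1-0000, 10-000, 10-110, 100-10, 10001-, 101-00, 1011-0, 10111-, 110111, 111011

-01100, 000-01, 00000-, 011001, 011111, 1-0000, 10-000, 10-110, 100-10, 10001-, 101-00, 1011-0, 10111-, 110111, 111011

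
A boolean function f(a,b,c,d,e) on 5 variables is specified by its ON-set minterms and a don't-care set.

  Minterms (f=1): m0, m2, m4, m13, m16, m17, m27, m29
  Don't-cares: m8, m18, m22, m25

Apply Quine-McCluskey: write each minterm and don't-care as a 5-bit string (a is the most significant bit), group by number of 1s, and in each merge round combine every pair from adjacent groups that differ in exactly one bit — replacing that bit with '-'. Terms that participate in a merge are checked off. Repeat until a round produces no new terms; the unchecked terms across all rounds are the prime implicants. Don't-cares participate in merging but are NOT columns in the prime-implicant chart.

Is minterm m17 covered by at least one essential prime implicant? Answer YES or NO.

Round 0: 00000✓ 00010✓ 00100✓ 01000✓ 01101✓ 10000✓ 10001✓ 10010✓ 10110✓ 11001✓ 11011✓ 11101✓
Round 1: -0000✓ -0010✓ -1101 0-000 00-00 000-0✓ 1-001 10-10 100-0✓ 1000- 11-01 110-1
Round 2: -00-0
PIs = {-00-0, -1101, 0-000, 00-00, 1-001, 10-10, 1000-, 11-01, 110-1}
Coverage chart:
  m0: -00-0,0-000,00-00
  m2: -00-0 ←essential
  m4: 00-00 ←essential
  m13: -1101 ←essential
  m16: -00-0,1000-
  m17: 1-001,1000-
  m27: 110-1 ←essential
  m29: -1101,11-01
Essential: -00-0, -1101, 00-00, 110-1

NO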